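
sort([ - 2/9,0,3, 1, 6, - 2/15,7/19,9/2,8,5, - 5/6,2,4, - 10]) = [ - 10, - 5/6, - 2/9, - 2/15, 0,7/19, 1,2, 3,4, 9/2 , 5,  6,8] 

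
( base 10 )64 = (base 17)3D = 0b1000000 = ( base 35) 1T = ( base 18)3a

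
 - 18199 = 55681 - 73880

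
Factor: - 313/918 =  - 2^( - 1 )*3^( - 3 )*17^( - 1)*313^1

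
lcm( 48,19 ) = 912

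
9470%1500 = 470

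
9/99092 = 9/99092= 0.00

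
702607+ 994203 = 1696810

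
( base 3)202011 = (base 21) 14J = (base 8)1040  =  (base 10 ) 544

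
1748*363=634524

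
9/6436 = 9/6436 =0.00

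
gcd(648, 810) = 162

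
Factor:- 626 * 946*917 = -543043732 = - 2^2*7^1 * 11^1* 43^1*131^1 * 313^1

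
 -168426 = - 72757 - 95669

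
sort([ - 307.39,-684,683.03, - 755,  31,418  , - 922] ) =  [- 922,-755, - 684, - 307.39, 31 , 418  ,  683.03] 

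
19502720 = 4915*3968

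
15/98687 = 15/98687 = 0.00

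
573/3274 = 573/3274 = 0.18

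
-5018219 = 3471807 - 8490026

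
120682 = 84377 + 36305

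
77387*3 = 232161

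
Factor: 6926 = 2^1*  3463^1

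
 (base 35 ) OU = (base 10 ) 870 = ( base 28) 132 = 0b1101100110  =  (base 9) 1166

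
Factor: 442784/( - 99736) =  - 404/91 = -2^2*7^ ( - 1)*13^ ( - 1 ) * 101^1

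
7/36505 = 1/5215= 0.00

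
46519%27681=18838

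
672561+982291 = 1654852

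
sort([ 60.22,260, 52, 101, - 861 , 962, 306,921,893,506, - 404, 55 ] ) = [ - 861, - 404, 52, 55, 60.22, 101, 260 , 306, 506 , 893, 921,962] 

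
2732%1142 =448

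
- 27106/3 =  - 9036 + 2/3=- 9035.33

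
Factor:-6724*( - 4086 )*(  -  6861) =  - 2^3*3^3*41^2*227^1*2287^1 = - 188500925304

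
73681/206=73681/206 = 357.67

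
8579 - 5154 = 3425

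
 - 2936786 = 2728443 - 5665229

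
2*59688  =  119376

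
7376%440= 336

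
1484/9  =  1484/9 = 164.89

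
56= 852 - 796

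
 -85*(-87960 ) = 7476600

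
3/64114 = 3/64114=0.00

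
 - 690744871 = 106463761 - 797208632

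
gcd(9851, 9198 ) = 1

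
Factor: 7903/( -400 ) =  - 2^( - 4 )*5^(  -  2)*7^1*  1129^1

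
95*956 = 90820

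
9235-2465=6770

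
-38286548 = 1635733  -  39922281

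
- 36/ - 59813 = 36/59813 = 0.00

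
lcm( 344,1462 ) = 5848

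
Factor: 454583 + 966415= 2^1*3^1*47^1*5039^1 =1420998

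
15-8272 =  - 8257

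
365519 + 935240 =1300759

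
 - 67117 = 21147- 88264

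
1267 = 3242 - 1975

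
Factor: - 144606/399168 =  - 313/864 = - 2^( - 5)*3^(  -  3)*313^1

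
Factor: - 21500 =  - 2^2*5^3*43^1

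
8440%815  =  290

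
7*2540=17780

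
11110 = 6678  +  4432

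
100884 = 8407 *12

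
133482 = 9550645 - 9417163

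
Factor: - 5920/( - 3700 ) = 2^3*5^(  -  1) = 8/5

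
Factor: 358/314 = 179/157=157^ ( -1)*179^1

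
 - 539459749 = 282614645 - 822074394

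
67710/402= 11285/67 = 168.43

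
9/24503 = 9/24503 = 0.00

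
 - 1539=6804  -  8343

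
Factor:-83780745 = -3^1 * 5^1*5585383^1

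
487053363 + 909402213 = 1396455576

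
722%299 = 124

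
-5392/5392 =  - 1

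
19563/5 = 19563/5  =  3912.60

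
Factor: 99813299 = 99813299^1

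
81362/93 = 81362/93 = 874.86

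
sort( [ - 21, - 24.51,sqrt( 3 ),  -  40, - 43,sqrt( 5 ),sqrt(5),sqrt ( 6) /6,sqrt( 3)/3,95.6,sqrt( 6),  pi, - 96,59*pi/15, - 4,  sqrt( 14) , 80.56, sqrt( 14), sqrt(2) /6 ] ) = [ - 96,-43,  -  40,  -  24.51, - 21, - 4,sqrt(2)/6, sqrt( 6 )/6, sqrt( 3 )/3, sqrt( 3 ),  sqrt(5) , sqrt(5), sqrt( 6 ),pi, sqrt (14), sqrt( 14 ),59*pi/15,  80.56,95.6] 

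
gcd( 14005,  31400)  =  5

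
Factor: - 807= - 3^1*269^1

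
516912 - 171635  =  345277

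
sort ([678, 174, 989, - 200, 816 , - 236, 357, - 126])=[ - 236, - 200,-126, 174,357, 678 , 816, 989 ]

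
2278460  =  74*30790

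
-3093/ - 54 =1031/18 = 57.28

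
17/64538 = 17/64538 =0.00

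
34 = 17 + 17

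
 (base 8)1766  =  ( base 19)2f7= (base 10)1014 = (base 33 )UO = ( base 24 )1I6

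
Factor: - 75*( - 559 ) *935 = 39199875  =  3^1*5^3 * 11^1*13^1*17^1*43^1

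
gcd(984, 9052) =4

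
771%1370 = 771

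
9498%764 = 330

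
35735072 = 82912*431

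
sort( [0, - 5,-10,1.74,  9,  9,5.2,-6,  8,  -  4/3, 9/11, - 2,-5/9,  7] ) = [- 10, - 6,-5 , - 2, - 4/3,-5/9, 0, 9/11, 1.74, 5.2,7, 8,9, 9 ] 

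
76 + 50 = 126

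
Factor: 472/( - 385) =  - 2^3*5^( - 1)*7^ ( - 1)*11^(  -  1)*59^1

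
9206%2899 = 509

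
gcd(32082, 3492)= 6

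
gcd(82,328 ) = 82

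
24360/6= 4060 = 4060.00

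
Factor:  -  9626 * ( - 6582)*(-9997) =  - 2^2*3^1 * 13^1*769^1*1097^1*4813^1  =  - 633393245004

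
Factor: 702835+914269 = 2^4*211^1*479^1 =1617104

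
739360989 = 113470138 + 625890851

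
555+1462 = 2017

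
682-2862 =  - 2180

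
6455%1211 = 400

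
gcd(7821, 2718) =9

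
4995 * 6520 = 32567400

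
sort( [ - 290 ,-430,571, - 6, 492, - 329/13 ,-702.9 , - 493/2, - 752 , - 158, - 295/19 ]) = [ - 752, -702.9, - 430, - 290, - 493/2 , - 158, - 329/13, - 295/19, - 6,492 , 571 ] 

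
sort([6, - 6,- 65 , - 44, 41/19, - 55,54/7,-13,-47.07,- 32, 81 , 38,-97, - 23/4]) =[ - 97,-65,-55,-47.07, - 44, - 32, - 13,-6,  -  23/4 , 41/19, 6, 54/7,38, 81]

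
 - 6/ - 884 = 3/442  =  0.01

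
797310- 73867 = 723443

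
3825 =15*255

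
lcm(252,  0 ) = 0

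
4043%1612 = 819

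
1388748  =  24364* 57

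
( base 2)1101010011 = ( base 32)qj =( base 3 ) 1011112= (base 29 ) 10a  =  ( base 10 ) 851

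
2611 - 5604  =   -2993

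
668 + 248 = 916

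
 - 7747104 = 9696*(  -  799)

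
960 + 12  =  972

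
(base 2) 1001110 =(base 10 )78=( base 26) 30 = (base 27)2O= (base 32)2e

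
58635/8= 7329 + 3/8=7329.38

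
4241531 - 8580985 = - 4339454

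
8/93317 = 8/93317= 0.00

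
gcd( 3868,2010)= 2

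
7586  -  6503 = 1083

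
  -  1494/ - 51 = 29 + 5/17  =  29.29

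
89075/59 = 89075/59 = 1509.75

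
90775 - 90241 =534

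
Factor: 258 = 2^1*3^1*43^1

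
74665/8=74665/8 = 9333.12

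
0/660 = 0 = 0.00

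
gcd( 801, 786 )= 3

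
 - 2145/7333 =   -  2145/7333 = -0.29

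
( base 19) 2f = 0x35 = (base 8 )65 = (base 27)1Q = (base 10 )53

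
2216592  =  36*61572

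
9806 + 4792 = 14598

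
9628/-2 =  - 4814 + 0/1 = - 4814.00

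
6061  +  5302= 11363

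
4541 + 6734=11275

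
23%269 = 23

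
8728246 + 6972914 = 15701160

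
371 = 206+165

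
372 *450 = 167400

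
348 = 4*87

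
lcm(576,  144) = 576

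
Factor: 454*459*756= 157539816=2^3*3^6*7^1*17^1*227^1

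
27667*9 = 249003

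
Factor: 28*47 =2^2*7^1*47^1 = 1316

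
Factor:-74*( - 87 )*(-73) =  - 2^1*3^1*29^1*37^1*73^1  =  - 469974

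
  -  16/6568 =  - 1+ 819/821 = - 0.00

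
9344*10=93440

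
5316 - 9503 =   -  4187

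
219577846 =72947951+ 146629895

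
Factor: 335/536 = 2^(  -  3)*5^1  =  5/8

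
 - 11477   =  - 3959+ - 7518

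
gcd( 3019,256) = 1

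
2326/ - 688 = -1163/344= - 3.38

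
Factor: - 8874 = -2^1*3^2 * 17^1*29^1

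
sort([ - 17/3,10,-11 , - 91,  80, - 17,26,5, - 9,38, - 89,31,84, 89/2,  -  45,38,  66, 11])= [ - 91, - 89, - 45,-17,- 11, - 9 , - 17/3  ,  5,10, 11, 26,31 , 38,38,89/2,66,80,84]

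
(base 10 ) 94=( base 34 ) 2Q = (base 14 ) 6a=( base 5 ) 334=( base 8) 136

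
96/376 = 12/47 = 0.26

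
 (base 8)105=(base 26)2H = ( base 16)45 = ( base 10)69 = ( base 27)2f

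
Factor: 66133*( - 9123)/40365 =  - 201110453/13455 = -3^ ( - 2)*5^(-1)*13^( - 1)*23^ (  -  1 ) *41^1 * 1613^1*3041^1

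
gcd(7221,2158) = 83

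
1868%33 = 20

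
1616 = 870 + 746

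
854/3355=14/55= 0.25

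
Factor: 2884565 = 5^1*359^1*1607^1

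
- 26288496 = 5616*( - 4681)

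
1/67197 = 1/67197 = 0.00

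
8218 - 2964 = 5254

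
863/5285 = 863/5285=0.16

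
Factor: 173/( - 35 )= - 5^ ( - 1)*7^ ( - 1)*173^1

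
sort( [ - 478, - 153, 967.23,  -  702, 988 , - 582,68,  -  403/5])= [  -  702, - 582, - 478, - 153, - 403/5,68, 967.23, 988 ]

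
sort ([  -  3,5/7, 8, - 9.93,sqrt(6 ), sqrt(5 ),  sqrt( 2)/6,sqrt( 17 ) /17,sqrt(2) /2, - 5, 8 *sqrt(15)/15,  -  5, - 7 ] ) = [ - 9.93, -7, - 5,- 5 , -3, sqrt( 2 )/6,sqrt( 17)/17  ,  sqrt ( 2)/2 , 5/7,8* sqrt(15)/15,sqrt( 5), sqrt( 6 ),8]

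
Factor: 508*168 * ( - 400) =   -  2^9*3^1*5^2*7^1*127^1 = - 34137600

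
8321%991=393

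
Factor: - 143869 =-11^2*29^1*41^1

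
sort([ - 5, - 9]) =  [ - 9, - 5 ] 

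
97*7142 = 692774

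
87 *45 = 3915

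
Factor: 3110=2^1*5^1*311^1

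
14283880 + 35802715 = 50086595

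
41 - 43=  - 2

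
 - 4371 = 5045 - 9416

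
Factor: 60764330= 2^1*5^1 * 11^1 * 552403^1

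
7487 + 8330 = 15817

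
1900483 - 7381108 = - 5480625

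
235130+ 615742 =850872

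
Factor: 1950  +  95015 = 96965=5^1 * 11^1*41^1*43^1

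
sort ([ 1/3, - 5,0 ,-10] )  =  [ - 10, - 5,0,  1/3]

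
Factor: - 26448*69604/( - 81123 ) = 2^6*7^(  -  1 )*19^1*29^1 * 3863^( - 1)*17401^1 = 613628864/27041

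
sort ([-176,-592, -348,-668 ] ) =[  -  668, - 592, -348,-176]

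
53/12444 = 53/12444 =0.00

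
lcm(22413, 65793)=2039583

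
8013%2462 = 627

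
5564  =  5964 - 400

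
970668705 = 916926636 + 53742069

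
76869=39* 1971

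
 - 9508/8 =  - 1189 + 1/2 = - 1188.50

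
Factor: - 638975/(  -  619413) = 3^( - 1) * 5^2*23^(-1)*47^(  -  1)*61^1*191^( - 1)*419^1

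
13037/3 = 13037/3 =4345.67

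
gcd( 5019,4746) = 21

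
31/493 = 31/493 = 0.06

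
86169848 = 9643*8936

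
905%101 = 97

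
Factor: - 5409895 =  - 5^1*1081979^1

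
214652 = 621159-406507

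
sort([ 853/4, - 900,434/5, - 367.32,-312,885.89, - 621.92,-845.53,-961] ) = [ - 961,-900 , - 845.53, - 621.92, - 367.32, - 312, 434/5, 853/4,885.89]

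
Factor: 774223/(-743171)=  -  11^( - 1 )*13^( - 1) *5197^( - 1 )*774223^1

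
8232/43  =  8232/43 = 191.44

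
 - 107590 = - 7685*14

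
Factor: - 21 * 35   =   - 3^1 * 5^1*7^2=   - 735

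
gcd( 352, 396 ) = 44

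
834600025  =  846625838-12025813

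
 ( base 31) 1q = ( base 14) 41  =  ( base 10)57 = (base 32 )1P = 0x39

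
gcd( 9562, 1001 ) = 7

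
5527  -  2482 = 3045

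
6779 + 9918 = 16697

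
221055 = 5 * 44211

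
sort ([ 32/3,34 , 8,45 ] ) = [ 8,32/3,34, 45 ]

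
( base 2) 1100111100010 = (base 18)1282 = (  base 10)6626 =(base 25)af1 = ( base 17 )15fd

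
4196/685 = 6  +  86/685 = 6.13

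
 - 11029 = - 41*269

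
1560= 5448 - 3888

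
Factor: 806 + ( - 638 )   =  168 = 2^3 * 3^1*7^1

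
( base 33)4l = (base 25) 63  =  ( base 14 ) ad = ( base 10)153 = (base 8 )231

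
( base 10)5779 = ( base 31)60d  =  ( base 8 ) 13223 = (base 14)216b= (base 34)4XX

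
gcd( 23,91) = 1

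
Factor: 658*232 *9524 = 1453895744 =2^6*7^1*29^1*47^1*2381^1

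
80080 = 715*112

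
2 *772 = 1544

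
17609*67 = 1179803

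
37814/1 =37814 =37814.00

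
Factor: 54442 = 2^1*163^1  *167^1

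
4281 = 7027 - 2746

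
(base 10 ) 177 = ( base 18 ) 9F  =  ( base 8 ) 261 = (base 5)1202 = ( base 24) 79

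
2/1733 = 2/1733 = 0.00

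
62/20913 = 62/20913  =  0.00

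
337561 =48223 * 7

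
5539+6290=11829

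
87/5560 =87/5560 = 0.02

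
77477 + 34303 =111780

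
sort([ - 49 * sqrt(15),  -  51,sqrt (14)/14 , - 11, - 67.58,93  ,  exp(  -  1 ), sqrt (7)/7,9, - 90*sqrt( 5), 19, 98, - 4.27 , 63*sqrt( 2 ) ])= [ - 90 * sqrt( 5 ),-49 * sqrt (15 ),-67.58, - 51, - 11, - 4.27,sqrt(14)/14, exp(  -  1 ), sqrt( 7) /7, 9,19, 63*sqrt( 2 ),93,98 ]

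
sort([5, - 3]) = [ - 3 , 5]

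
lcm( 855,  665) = 5985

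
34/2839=2/167   =  0.01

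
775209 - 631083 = 144126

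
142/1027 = 142/1027 =0.14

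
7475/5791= 1 + 1684/5791 = 1.29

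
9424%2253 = 412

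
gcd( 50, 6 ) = 2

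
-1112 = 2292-3404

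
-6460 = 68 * ( - 95)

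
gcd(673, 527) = 1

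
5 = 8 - 3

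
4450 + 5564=10014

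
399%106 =81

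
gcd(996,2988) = 996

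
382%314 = 68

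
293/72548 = 293/72548 = 0.00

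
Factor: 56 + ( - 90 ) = -34 = - 2^1*17^1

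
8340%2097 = 2049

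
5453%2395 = 663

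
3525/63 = 1175/21 = 55.95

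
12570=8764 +3806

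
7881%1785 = 741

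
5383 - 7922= - 2539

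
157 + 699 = 856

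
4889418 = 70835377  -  65945959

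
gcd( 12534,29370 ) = 6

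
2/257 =2/257 = 0.01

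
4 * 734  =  2936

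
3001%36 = 13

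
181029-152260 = 28769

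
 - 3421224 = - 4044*846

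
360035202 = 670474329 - 310439127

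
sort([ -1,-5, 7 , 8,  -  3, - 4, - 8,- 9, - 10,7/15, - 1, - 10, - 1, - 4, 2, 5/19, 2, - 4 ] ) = [ - 10, - 10 , - 9, - 8 ,  -  5,  -  4, - 4 ,- 4, - 3,  -  1, - 1,-1, 5/19,7/15, 2, 2,  7, 8]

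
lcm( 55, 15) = 165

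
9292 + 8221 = 17513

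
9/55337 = 9/55337 = 0.00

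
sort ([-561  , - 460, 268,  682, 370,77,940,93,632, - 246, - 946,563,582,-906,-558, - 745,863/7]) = [-946 , - 906,  -  745, - 561, - 558, - 460, - 246,77,93,863/7, 268, 370,563,582, 632,682 , 940]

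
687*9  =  6183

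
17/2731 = 17/2731 = 0.01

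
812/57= 14+14/57 = 14.25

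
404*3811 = 1539644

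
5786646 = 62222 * 93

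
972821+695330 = 1668151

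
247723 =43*5761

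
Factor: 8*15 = 120 = 2^3*3^1*5^1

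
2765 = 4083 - 1318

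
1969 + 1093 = 3062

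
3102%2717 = 385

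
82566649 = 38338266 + 44228383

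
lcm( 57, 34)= 1938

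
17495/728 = 24 + 23/728 = 24.03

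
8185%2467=784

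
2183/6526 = 2183/6526 =0.33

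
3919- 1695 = 2224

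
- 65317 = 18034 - 83351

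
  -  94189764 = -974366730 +880176966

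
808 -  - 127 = 935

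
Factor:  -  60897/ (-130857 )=383^1 * 823^(-1 ) =383/823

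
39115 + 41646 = 80761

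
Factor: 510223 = 7^1*72889^1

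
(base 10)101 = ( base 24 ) 45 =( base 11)92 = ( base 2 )1100101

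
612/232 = 2 + 37/58= 2.64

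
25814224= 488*52898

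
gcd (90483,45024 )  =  3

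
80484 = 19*4236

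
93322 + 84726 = 178048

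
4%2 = 0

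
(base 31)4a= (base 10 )134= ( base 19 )71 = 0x86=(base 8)206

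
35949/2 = 17974 + 1/2  =  17974.50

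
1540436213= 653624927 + 886811286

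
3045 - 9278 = -6233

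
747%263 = 221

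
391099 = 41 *9539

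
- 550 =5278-5828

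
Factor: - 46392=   -  2^3*3^1*1933^1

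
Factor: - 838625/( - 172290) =2^( - 1)*3^(-1) * 5^2*5743^( - 1)*6709^1 = 167725/34458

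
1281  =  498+783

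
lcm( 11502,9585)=57510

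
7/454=7/454 = 0.02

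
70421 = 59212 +11209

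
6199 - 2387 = 3812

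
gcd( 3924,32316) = 12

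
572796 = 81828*7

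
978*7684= 7514952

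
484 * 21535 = 10422940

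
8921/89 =100 + 21/89 =100.24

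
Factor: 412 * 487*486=2^3*3^5*103^1*487^1 = 97512984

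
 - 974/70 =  - 14 + 3/35 =- 13.91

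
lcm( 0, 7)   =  0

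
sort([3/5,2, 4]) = [3/5, 2,4 ] 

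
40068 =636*63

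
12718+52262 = 64980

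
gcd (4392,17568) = 4392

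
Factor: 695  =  5^1* 139^1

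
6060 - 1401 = 4659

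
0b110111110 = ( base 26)H4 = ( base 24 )ie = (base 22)K6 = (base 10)446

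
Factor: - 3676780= -2^2*5^1*23^1  *  7993^1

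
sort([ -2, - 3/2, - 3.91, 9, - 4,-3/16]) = [ - 4, - 3.91,-2, - 3/2, - 3/16,9 ] 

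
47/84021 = 47/84021 = 0.00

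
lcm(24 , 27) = 216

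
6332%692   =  104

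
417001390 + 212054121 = 629055511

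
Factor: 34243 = 11^2 *283^1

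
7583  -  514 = 7069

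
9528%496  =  104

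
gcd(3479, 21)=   7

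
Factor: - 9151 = -9151^1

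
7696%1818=424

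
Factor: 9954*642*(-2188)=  - 2^4*3^3*7^1 * 79^1*107^1*547^1 = - 13982343984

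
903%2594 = 903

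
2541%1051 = 439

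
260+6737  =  6997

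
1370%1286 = 84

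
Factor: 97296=2^4*3^1*2027^1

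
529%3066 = 529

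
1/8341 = 1/8341 = 0.00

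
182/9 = 20 + 2/9 = 20.22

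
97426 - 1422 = 96004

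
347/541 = 347/541 = 0.64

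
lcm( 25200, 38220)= 2293200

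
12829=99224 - 86395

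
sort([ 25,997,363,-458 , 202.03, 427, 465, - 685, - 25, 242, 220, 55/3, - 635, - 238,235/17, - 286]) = [ - 685, - 635, - 458, - 286, -238,  -  25 , 235/17,55/3 , 25,  202.03,220, 242, 363, 427, 465, 997]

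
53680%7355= 2195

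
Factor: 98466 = 2^1 * 3^1*16411^1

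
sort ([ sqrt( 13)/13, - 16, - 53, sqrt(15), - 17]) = [ - 53, - 17, - 16, sqrt ( 13 ) /13, sqrt(15 )]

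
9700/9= 1077 + 7/9 =1077.78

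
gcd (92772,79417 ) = 1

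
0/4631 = 0 = 0.00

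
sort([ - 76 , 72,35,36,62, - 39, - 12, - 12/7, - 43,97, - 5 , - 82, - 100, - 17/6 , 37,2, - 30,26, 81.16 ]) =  [ - 100, - 82,  -  76, - 43 , - 39, - 30  , - 12, - 5, - 17/6, - 12/7,2, 26,35, 36,37,62,72,81.16,97]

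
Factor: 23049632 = 2^5*720301^1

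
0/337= 0 =0.00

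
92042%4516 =1722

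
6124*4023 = 24636852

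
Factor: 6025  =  5^2* 241^1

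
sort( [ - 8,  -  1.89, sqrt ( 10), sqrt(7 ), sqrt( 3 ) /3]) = [-8, - 1.89,sqrt(3 ) /3,sqrt ( 7 ),sqrt( 10 ) ]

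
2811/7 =2811/7 = 401.57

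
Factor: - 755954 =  - 2^1*547^1*691^1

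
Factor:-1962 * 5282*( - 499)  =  2^2 * 3^2 * 19^1*109^1*139^1*499^1 = 5171278716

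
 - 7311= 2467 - 9778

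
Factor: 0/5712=0^1 = 0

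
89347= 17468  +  71879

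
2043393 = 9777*209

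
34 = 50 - 16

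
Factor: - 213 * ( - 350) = 74550 = 2^1*3^1*5^2*7^1*71^1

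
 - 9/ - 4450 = 9/4450 = 0.00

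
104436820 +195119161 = 299555981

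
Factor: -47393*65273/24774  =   - 2^( - 1)*3^( - 1 )*13^1* 83^1  *571^1*4129^( - 1)*5021^1= -  3093483289/24774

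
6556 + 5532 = 12088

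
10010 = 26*385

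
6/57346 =3/28673 = 0.00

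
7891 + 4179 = 12070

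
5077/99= 51+28/99=51.28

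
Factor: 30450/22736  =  75/56 = 2^ (- 3)*3^1 * 5^2*7^( - 1)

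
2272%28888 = 2272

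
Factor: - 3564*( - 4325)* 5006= 2^3 *3^4*5^2*11^1*173^1*2503^1  =  77163985800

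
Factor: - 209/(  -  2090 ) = 2^(  -  1) * 5^ (-1 ) = 1/10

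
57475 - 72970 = - 15495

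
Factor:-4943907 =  - 3^2* 549323^1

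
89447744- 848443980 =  - 758996236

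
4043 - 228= 3815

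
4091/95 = 4091/95 = 43.06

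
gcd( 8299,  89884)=1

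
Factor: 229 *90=20610 = 2^1 *3^2 * 5^1 * 229^1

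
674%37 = 8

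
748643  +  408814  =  1157457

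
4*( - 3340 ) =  - 13360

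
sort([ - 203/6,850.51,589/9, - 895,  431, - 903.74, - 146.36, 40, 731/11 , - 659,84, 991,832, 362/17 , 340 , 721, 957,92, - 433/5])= [ - 903.74 , -895 , - 659, - 146.36, - 433/5,-203/6, 362/17,  40,  589/9,731/11,  84, 92,340, 431,  721, 832, 850.51,957, 991]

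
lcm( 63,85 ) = 5355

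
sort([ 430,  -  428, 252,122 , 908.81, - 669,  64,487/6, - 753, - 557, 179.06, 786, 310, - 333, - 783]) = [ - 783, - 753, - 669,-557, - 428,  -  333,64,487/6,  122 , 179.06, 252,310,430,786, 908.81]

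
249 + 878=1127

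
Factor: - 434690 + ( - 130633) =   -  565323 =- 3^1*11^1*37^1 *463^1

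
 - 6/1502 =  - 1 + 748/751 = - 0.00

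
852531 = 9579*89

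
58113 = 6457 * 9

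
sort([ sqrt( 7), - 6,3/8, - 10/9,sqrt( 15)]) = [ - 6,  -  10/9,3/8, sqrt( 7 ), sqrt( 15)]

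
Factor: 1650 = 2^1*3^1 * 5^2  *11^1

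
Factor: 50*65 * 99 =2^1*3^2*5^3*11^1*13^1 = 321750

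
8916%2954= 54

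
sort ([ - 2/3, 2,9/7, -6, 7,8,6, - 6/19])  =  [ - 6, - 2/3,-6/19,9/7,2,6,7, 8] 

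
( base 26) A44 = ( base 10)6868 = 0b1101011010100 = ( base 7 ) 26011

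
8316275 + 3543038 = 11859313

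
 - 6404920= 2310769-8715689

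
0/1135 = 0=0.00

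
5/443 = 5/443 = 0.01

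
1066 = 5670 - 4604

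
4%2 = 0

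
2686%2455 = 231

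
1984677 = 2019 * 983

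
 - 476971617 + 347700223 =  - 129271394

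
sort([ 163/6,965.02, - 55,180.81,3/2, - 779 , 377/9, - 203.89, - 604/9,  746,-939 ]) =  [ - 939, - 779, -203.89, - 604/9, - 55,3/2 , 163/6, 377/9, 180.81, 746,  965.02 ] 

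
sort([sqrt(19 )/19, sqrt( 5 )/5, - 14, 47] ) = [ - 14,sqrt( 19 )/19,sqrt(5)/5,47] 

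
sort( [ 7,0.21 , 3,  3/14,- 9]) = [ - 9 , 0.21, 3/14 , 3 , 7 ]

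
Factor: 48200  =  2^3 * 5^2*241^1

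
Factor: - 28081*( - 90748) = 2^2*7^2*463^1*28081^1 = 2548294588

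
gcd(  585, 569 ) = 1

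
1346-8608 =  - 7262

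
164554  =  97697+66857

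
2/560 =1/280 = 0.00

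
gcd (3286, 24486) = 106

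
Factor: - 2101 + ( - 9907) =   -  12008 = - 2^3*19^1*79^1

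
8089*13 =105157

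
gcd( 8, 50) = 2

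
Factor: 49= 7^2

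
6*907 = 5442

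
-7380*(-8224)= 60693120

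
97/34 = 2 + 29/34 = 2.85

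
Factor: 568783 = 568783^1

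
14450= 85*170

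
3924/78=654/13 = 50.31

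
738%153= 126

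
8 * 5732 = 45856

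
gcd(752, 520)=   8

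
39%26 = 13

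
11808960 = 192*61505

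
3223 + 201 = 3424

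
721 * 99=71379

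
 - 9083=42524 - 51607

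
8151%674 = 63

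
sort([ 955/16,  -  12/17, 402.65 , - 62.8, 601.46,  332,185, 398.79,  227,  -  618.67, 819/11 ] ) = [- 618.67, - 62.8,-12/17,955/16,819/11,185,227,332,398.79,402.65,601.46 ]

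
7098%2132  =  702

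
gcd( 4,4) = 4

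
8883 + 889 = 9772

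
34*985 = 33490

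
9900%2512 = 2364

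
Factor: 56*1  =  56 = 2^3*7^1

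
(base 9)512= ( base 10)416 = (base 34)C8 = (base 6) 1532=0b110100000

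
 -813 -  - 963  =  150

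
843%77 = 73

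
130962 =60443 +70519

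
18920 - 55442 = - 36522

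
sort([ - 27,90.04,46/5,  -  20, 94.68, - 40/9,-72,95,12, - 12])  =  [ - 72, - 27,- 20, - 12, - 40/9, 46/5, 12, 90.04, 94.68,95] 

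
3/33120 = 1/11040 = 0.00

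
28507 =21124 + 7383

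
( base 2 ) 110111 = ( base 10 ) 55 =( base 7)106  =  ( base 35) 1k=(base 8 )67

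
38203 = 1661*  23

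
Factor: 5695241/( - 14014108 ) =  -  2^(-2) *31^( - 1 )*73^1*78017^1*113017^( - 1 ) 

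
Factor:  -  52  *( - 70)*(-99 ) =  - 2^3*3^2* 5^1 * 7^1*11^1*13^1 = - 360360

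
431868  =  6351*68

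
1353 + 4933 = 6286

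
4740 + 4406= 9146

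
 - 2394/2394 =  - 1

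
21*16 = 336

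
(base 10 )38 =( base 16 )26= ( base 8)46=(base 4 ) 212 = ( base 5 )123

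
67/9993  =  67/9993 = 0.01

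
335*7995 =2678325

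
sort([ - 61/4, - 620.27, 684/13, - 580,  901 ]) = [ - 620.27, - 580, - 61/4, 684/13, 901]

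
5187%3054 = 2133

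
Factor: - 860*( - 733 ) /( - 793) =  - 630380/793 = -2^2*5^1*13^( - 1) * 43^1*61^(  -  1)*733^1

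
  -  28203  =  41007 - 69210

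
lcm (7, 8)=56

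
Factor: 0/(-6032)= 0 = 0^1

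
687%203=78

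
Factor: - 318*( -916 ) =2^3*3^1 * 53^1*229^1 = 291288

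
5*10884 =54420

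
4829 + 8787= 13616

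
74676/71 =1051+55/71= 1051.77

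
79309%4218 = 3385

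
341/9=341/9 = 37.89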